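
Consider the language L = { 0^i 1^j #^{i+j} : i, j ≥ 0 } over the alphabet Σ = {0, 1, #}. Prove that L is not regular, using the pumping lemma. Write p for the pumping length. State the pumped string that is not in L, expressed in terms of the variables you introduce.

0^{p+k} 1^p #^{2p}

Toward a contradiction, assume L is regular with pumping length p.
Take w = 0^p 1^p #^{2p} ∈ L (with i=j=p, i+j=2p), |w| = 4p ≥ p.
Write w = xyz as guaranteed by the lemma, with |xy| ≤ p and |y| > 0.
Since the first p symbols of w are all 0's and |xy| ≤ p, y lies entirely in the leading 0-block: y = 0^k for some k with 1 ≤ k ≤ p.
Consider xy^2z = 0^{p+k} 1^p #^{2p}. Now the 0- and 1-counts sum to 2p+k, but the #-count is 2p ≠ 2p+k. So xy^2z ∉ L.
This is a contradiction; hence L is not regular.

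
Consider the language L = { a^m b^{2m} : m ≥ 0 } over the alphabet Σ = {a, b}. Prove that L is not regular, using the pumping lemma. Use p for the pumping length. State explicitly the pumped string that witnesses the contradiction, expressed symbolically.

a^{p+k} b^{2p}

Assume L is regular. Let p be the pumping length given by the pumping lemma.
Choose w = a^p b^{2p}, which is in L with |w| = 3p ≥ p.
Write w = xyz as guaranteed by the lemma, with |xy| ≤ p and |y| ≥ 1.
The first p characters of w are a's, so xy (and hence y) consists only of a's. Write y = a^k, 1 ≤ k ≤ p.
Pump with i = 2: xy^2z = a^{p+k} b^{2p}. For this to lie in L we would need 2p = 2(p+k), which forces k = 0. But k ≥ 1, so xy^2z ∉ L.
Contradiction. Therefore L is not regular.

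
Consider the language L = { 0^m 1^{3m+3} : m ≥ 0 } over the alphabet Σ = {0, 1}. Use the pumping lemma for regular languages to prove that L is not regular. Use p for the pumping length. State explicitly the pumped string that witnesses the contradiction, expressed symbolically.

0^{p+k} 1^{3p+3}

Assume L is regular; let p be its pumping constant.
Choose w = 0^p 1^{3p+3}, which is in L with |w| = 4p+3 ≥ p.
By the pumping lemma, w = xyz with |xy| ≤ p and y is nonempty.
Since the first p symbols of w are all 0's and |xy| ≤ p, y lies entirely in the leading 0-block: y = 0^k for some k with 1 ≤ k ≤ p.
Pump with i = 2: xy^2z = 0^{p+k} 1^{3p+3}. For this to lie in L we would need 3p+3 = 3(p+k)+3, which forces k = 0. But k ≥ 1, so xy^2z ∉ L.
Contradiction. Therefore L is not regular.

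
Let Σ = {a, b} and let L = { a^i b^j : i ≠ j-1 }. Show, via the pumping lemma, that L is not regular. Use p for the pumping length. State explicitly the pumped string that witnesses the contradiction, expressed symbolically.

Assume L is regular. Let p be the pumping length given by the pumping lemma.
Choose w = a^p b^{p+p!+1}. Since p ≠ (p+p!+1)-1 = p+p!, w ∈ L; and |w| ≥ p.
The pumping lemma gives a decomposition w = xyz where |xy| ≤ p and |y| > 0.
The first p characters of w are a's, so xy (and hence y) consists only of a's. Write y = a^k, 1 ≤ k ≤ p.
Since 1 ≤ k ≤ p, k divides p!; set t = 1 + p!/k. Then xy^t z has p + (p!/k)·k = p + p! copies of a. Now the a-count is p+p! and (b-count)-1 = (p+p!+1)-1 = p+p!, so i ≠ j-1 fails. So xy^t z = a^{p+p!} b^{p+p!+1} ∉ L.
This contradicts the pumping lemma, so L is not regular.

a^{p+p!} b^{p+p!+1}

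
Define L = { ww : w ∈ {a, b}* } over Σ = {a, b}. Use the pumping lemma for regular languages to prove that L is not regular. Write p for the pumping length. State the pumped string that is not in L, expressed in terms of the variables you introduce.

Suppose for contradiction that L is regular, and let p be the pumping length.
Take w = a^p b^p a^p b^p = uu where u = a^pb^p; then w ∈ L and |w| = 4p ≥ p.
The pumping lemma gives a decomposition w = xyz where |xy| ≤ p and |y| > 0.
Since the first p symbols of w are all a's and |xy| ≤ p, y lies entirely in the leading a-block: y = a^k for some k with 1 ≤ k ≤ p.
Pump with i = 2: xy^2z = a^{p+k} b^p a^p b^p, of length 4p+k. Suppose this equals vv. The string starts with a and ends with b, so v does too; thus the boundary between the two copies of v is a b→a transition. There is exactly one such transition, at position 2p+k, so |v| = 2p+k and |vv| = 4p+2k ≠ 4p+k since k ≥ 1. So xy^2z ∉ L.
This contradicts the pumping lemma, so L is not regular.

a^{p+k} b^p a^p b^p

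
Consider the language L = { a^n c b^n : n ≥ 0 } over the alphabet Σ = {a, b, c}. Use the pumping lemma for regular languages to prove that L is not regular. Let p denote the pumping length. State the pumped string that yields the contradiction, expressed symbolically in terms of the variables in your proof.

a^{p+k} c b^p

Assume L is regular. Let p be the pumping length given by the pumping lemma.
Take w = a^p c b^p ∈ L with |w| = 2p+1 ≥ p.
The pumping lemma gives a decomposition w = xyz where |xy| ≤ p and |y| > 0.
The first p characters of w are a's, so xy (and hence y) consists only of a's. Write y = a^k, 1 ≤ k ≤ p.
Pump with i = 2: xy^2z = a^{p+k} c b^p, which would require p+k = p. But k ≥ 1, so xy^2z ∉ L.
This is a contradiction; hence L is not regular.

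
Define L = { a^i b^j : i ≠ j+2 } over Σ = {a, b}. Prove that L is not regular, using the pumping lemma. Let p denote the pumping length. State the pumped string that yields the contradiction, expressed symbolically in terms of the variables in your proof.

Assume L is regular; let p be its pumping constant.
Choose w = a^p b^{p+p!-2}. Since p ≠ (p+p!-2)+2 = p+p!, w ∈ L; and |w| ≥ p.
Write w = xyz as guaranteed by the lemma, with |xy| ≤ p and |y| ≥ 1.
Because |xy| ≤ p and w begins with p copies of a, we have y = a^k with 1 ≤ k ≤ p.
Since 1 ≤ k ≤ p, k divides p!; set t = 1 + p!/k. Then xy^t z has p + (p!/k)·k = p + p! copies of a. Now the a-count is p+p! and (b-count)+2 = (p+p!-2)+2 = p+p!, so i ≠ j+2 fails. So xy^t z = a^{p+p!} b^{p+p!-2} ∉ L.
This is a contradiction; hence L is not regular.

a^{p+p!} b^{p+p!-2}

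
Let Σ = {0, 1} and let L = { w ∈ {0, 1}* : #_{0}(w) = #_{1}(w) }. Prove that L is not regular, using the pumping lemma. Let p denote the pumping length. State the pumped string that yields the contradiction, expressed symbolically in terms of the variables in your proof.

Assume L is regular. Let p be the pumping length given by the pumping lemma.
Choose w = 0^p 1^p ∈ L with |w| = 2p ≥ p.
Write w = xyz as guaranteed by the lemma, with |xy| ≤ p and |y| > 0.
Because |xy| ≤ p and w begins with p copies of 0, we have y = 0^k with 1 ≤ k ≤ p.
Pump with i = 2: xy^2z = 0^{p+k} 1^p has p+k occurrences of 0 but only p of 1. Since k ≥ 1 the counts differ, so xy^2z ∉ L.
This is a contradiction; hence L is not regular.

0^{p+k} 1^p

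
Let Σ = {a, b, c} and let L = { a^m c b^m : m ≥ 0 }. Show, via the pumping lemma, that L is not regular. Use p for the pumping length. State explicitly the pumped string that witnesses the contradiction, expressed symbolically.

Assume L is regular. Let p be the pumping length given by the pumping lemma.
Take w = a^p c b^p ∈ L with |w| = 2p+1 ≥ p.
By the pumping lemma, w = xyz with |xy| ≤ p and y is nonempty.
The first p characters of w are a's, so xy (and hence y) consists only of a's. Write y = a^k, 1 ≤ k ≤ p.
Pump with i = 2: xy^2z = a^{p+k} c b^p, which would require p+k = p. But k ≥ 1, so xy^2z ∉ L.
This is a contradiction; hence L is not regular.

a^{p+k} c b^p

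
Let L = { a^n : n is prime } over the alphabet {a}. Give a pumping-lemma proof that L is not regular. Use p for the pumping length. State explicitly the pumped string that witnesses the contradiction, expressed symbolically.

Toward a contradiction, assume L is regular with pumping length p.
Let q be a prime with q ≥ p+2 (infinitely many primes exist), and take w = a^q ∈ L with |w| = q ≥ p.
Write w = xyz as guaranteed by the lemma, with |xy| ≤ p and |y| ≥ 1.
Then y = a^k for some k with 1 ≤ k ≤ p.
Since 1 ≤ k ≤ p, |xz| = q-k. Pump with i = q+1: |xy^{q+1}z| = (q-k)+(q+1)k = q+qk = q(1+k), which is composite (both factors ≥ 2). So xy^{q+1}z = a^{q(1+k)} ∉ L.
This is a contradiction; hence L is not regular.

a^{q(1+k)}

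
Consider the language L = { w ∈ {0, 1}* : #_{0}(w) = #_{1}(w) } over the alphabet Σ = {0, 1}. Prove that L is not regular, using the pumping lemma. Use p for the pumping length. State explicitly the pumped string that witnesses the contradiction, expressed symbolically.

Suppose for contradiction that L is regular, and let p be the pumping length.
Choose w = 0^p 1^p ∈ L with |w| = 2p ≥ p.
Write w = xyz as guaranteed by the lemma, with |xy| ≤ p and y is nonempty.
The first p characters of w are 0's, so xy (and hence y) consists only of 0's. Write y = 0^k, 1 ≤ k ≤ p.
Pump with i = 2: xy^2z = 0^{p+k} 1^p has p+k occurrences of 0 but only p of 1. Since k ≥ 1 the counts differ, so xy^2z ∉ L.
Contradiction. Therefore L is not regular.

0^{p+k} 1^p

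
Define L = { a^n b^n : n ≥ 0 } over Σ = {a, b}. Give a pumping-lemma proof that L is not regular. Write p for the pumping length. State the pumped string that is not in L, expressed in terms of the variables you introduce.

Toward a contradiction, assume L is regular with pumping length p.
Choose w = a^p b^p, which is in L with |w| = 2p ≥ p.
By the pumping lemma, w = xyz with |xy| ≤ p and |y| ≥ 1.
Because |xy| ≤ p and w begins with p copies of a, we have y = a^k with 1 ≤ k ≤ p.
Pump with i = 2: xy^2z = a^{p+k} b^p. For this to lie in L we would need p = p+k, which forces k = 0. But k ≥ 1, so xy^2z ∉ L.
This contradicts the pumping lemma, so L is not regular.

a^{p+k} b^p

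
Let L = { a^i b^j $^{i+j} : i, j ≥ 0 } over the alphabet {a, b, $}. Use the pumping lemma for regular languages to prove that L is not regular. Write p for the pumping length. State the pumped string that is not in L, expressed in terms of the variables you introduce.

a^{p+k} b^p $^{2p}

Toward a contradiction, assume L is regular with pumping length p.
Take w = a^p b^p $^{2p} ∈ L (with i=j=p, i+j=2p), |w| = 4p ≥ p.
By the pumping lemma, w = xyz with |xy| ≤ p and |y| ≥ 1.
The first p characters of w are a's, so xy (and hence y) consists only of a's. Write y = a^k, 1 ≤ k ≤ p.
Consider xy^2z = a^{p+k} b^p $^{2p}. Now the a- and b-counts sum to 2p+k, but the $-count is 2p ≠ 2p+k. So xy^2z ∉ L.
This contradicts the pumping lemma, so L is not regular.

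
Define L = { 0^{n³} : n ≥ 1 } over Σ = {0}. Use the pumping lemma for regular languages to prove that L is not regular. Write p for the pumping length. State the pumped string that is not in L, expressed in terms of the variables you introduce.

0^{p³+k}

Assume L is regular; let p be its pumping constant.
Take w = 0^{p³} ∈ L with |w| = p³ ≥ p.
The pumping lemma gives a decomposition w = xyz where |xy| ≤ p and y is nonempty.
Then y = 0^k for some k with 1 ≤ k ≤ p.
Pump with i = 2: xy^2z = 0^{p³+k}. Since 1 ≤ k ≤ p, p³ < p³+k ≤ p³+p < p³+3p²+3p+1 = (p+1)³, so p³+k is not a perfect cube. So xy^2z ∉ L.
This contradicts the pumping lemma, so L is not regular.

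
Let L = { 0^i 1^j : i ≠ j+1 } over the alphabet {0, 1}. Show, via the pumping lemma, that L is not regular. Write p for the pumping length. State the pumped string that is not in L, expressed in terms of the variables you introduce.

Toward a contradiction, assume L is regular with pumping length p.
Choose w = 0^p 1^{p+p!-1}. Since p ≠ (p+p!-1)+1 = p+p!, w ∈ L; and |w| ≥ p.
The pumping lemma gives a decomposition w = xyz where |xy| ≤ p and y is nonempty.
Because |xy| ≤ p and w begins with p copies of 0, we have y = 0^k with 1 ≤ k ≤ p.
Since 1 ≤ k ≤ p, k divides p!; set t = 1 + p!/k. Then xy^t z has p + (p!/k)·k = p + p! copies of 0. Now the 0-count is p+p! and (1-count)+1 = (p+p!-1)+1 = p+p!, so i ≠ j+1 fails. So xy^t z = 0^{p+p!} 1^{p+p!-1} ∉ L.
This is a contradiction; hence L is not regular.

0^{p+p!} 1^{p+p!-1}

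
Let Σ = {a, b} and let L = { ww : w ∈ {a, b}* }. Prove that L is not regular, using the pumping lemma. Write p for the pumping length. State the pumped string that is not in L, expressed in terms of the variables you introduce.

Assume L is regular; let p be its pumping constant.
Take w = a^p b^p a^p b^p = uu where u = a^pb^p; then w ∈ L and |w| = 4p ≥ p.
By the pumping lemma, w = xyz with |xy| ≤ p and y is nonempty.
Since the first p symbols of w are all a's and |xy| ≤ p, y lies entirely in the leading a-block: y = a^k for some k with 1 ≤ k ≤ p.
Pump with i = 2: xy^2z = a^{p+k} b^p a^p b^p, of length 4p+k. Suppose this equals vv. The string starts with a and ends with b, so v does too; thus the boundary between the two copies of v is a b→a transition. There is exactly one such transition, at position 2p+k, so |v| = 2p+k and |vv| = 4p+2k ≠ 4p+k since k ≥ 1. So xy^2z ∉ L.
This is a contradiction; hence L is not regular.

a^{p+k} b^p a^p b^p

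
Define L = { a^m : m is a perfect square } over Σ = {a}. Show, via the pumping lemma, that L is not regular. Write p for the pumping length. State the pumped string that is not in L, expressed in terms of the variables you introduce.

Toward a contradiction, assume L is regular with pumping length p.
Take w = a^{p²} ∈ L with |w| = p² ≥ p.
By the pumping lemma, w = xyz with |xy| ≤ p and y is nonempty.
Then y = a^k for some k with 1 ≤ k ≤ p.
Pump with i = 2: xy^2z = a^{p²+k}. Since 1 ≤ k ≤ p, p² < p²+k ≤ p²+p < (p+1)², so p²+k lies strictly between consecutive squares and is not a perfect square. So xy^2z ∉ L.
This contradicts the pumping lemma, so L is not regular.

a^{p²+k}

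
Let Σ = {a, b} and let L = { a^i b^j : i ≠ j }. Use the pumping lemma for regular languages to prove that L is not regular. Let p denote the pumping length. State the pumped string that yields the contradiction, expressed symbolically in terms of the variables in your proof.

a^{p+p!} b^{p+p!}

Toward a contradiction, assume L is regular with pumping length p.
Choose w = a^p b^{p+p!}. Since p ≠ p+p!, w ∈ L; and |w| ≥ p.
By the pumping lemma, w = xyz with |xy| ≤ p and y is nonempty.
The first p characters of w are a's, so xy (and hence y) consists only of a's. Write y = a^k, 1 ≤ k ≤ p.
Since 1 ≤ k ≤ p, k divides p!; set t = 1 + p!/k. Then xy^t z has p + (p!/k)·k = p + p! copies of a. Now the a-count equals the b-count, so i ≠ j fails. So xy^t z = a^{p+p!} b^{p+p!} ∉ L.
Contradiction. Therefore L is not regular.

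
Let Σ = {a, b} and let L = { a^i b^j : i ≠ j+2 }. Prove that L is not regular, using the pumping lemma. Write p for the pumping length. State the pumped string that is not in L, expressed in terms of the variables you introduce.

a^{p+p!} b^{p+p!-2}

Toward a contradiction, assume L is regular with pumping length p.
Choose w = a^p b^{p+p!-2}. Since p ≠ (p+p!-2)+2 = p+p!, w ∈ L; and |w| ≥ p.
Write w = xyz as guaranteed by the lemma, with |xy| ≤ p and y is nonempty.
Because |xy| ≤ p and w begins with p copies of a, we have y = a^k with 1 ≤ k ≤ p.
Since 1 ≤ k ≤ p, k divides p!; set t = 1 + p!/k. Then xy^t z has p + (p!/k)·k = p + p! copies of a. Now the a-count is p+p! and (b-count)+2 = (p+p!-2)+2 = p+p!, so i ≠ j+2 fails. So xy^t z = a^{p+p!} b^{p+p!-2} ∉ L.
This contradicts the pumping lemma, so L is not regular.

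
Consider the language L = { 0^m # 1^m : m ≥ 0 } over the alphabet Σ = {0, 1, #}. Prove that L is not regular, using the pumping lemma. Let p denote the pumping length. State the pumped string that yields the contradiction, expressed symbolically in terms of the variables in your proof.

Assume L is regular; let p be its pumping constant.
Take w = 0^p # 1^p ∈ L with |w| = 2p+1 ≥ p.
Write w = xyz as guaranteed by the lemma, with |xy| ≤ p and |y| > 0.
Because |xy| ≤ p and w begins with p copies of 0, we have y = 0^k with 1 ≤ k ≤ p.
Pump with i = 2: xy^2z = 0^{p+k} # 1^p, which would require p+k = p. But k ≥ 1, so xy^2z ∉ L.
This contradicts the pumping lemma, so L is not regular.

0^{p+k} # 1^p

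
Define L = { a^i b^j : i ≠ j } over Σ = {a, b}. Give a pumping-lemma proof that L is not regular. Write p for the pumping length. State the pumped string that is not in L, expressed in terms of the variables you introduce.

a^{p+p!} b^{p+p!}

Toward a contradiction, assume L is regular with pumping length p.
Choose w = a^p b^{p+p!}. Since p ≠ p+p!, w ∈ L; and |w| ≥ p.
By the pumping lemma, w = xyz with |xy| ≤ p and |y| ≥ 1.
Because |xy| ≤ p and w begins with p copies of a, we have y = a^k with 1 ≤ k ≤ p.
Since 1 ≤ k ≤ p, k divides p!; set t = 1 + p!/k. Then xy^t z has p + (p!/k)·k = p + p! copies of a. Now the a-count equals the b-count, so i ≠ j fails. So xy^t z = a^{p+p!} b^{p+p!} ∉ L.
This contradicts the pumping lemma, so L is not regular.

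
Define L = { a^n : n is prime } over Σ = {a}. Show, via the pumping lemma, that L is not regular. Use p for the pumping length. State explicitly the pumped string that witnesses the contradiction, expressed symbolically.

Toward a contradiction, assume L is regular with pumping length p.
Let q be a prime with q ≥ p+2 (infinitely many primes exist), and take w = a^q ∈ L with |w| = q ≥ p.
By the pumping lemma, w = xyz with |xy| ≤ p and |y| ≥ 1.
Then y = a^k for some k with 1 ≤ k ≤ p.
Since 1 ≤ k ≤ p, |xz| = q-k. Pump with i = q+1: |xy^{q+1}z| = (q-k)+(q+1)k = q+qk = q(1+k), which is composite (both factors ≥ 2). So xy^{q+1}z = a^{q(1+k)} ∉ L.
This is a contradiction; hence L is not regular.

a^{q(1+k)}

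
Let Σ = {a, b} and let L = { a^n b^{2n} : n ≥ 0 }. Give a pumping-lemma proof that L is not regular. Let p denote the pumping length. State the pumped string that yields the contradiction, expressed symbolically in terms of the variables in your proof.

Toward a contradiction, assume L is regular with pumping length p.
Choose w = a^p b^{2p}, which is in L with |w| = 3p ≥ p.
By the pumping lemma, w = xyz with |xy| ≤ p and y is nonempty.
Since the first p symbols of w are all a's and |xy| ≤ p, y lies entirely in the leading a-block: y = a^k for some k with 1 ≤ k ≤ p.
Pump with i = 2: xy^2z = a^{p+k} b^{2p}. For this to lie in L we would need 2p = 2(p+k), which forces k = 0. But k ≥ 1, so xy^2z ∉ L.
This is a contradiction; hence L is not regular.

a^{p+k} b^{2p}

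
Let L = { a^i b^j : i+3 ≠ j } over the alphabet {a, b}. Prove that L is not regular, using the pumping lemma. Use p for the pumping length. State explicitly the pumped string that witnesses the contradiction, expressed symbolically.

Assume L is regular; let p be its pumping constant.
Choose w = a^p b^{p+p!+3}. Since p ≠ (p+p!+3)-3 = p+p!, w ∈ L; and |w| ≥ p.
Write w = xyz as guaranteed by the lemma, with |xy| ≤ p and y is nonempty.
Since the first p symbols of w are all a's and |xy| ≤ p, y lies entirely in the leading a-block: y = a^k for some k with 1 ≤ k ≤ p.
Since 1 ≤ k ≤ p, k divides p!; set t = 1 + p!/k. Then xy^t z has p + (p!/k)·k = p + p! copies of a. Now the a-count is p+p! and (b-count)-3 = (p+p!+3)-3 = p+p!, so i+3 ≠ j fails. So xy^t z = a^{p+p!} b^{p+p!+3} ∉ L.
This is a contradiction; hence L is not regular.

a^{p+p!} b^{p+p!+3}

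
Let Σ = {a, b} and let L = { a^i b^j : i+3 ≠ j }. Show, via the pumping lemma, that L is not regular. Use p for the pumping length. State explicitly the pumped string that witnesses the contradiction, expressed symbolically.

a^{p+p!} b^{p+p!+3}

Suppose for contradiction that L is regular, and let p be the pumping length.
Choose w = a^p b^{p+p!+3}. Since p ≠ (p+p!+3)-3 = p+p!, w ∈ L; and |w| ≥ p.
By the pumping lemma, w = xyz with |xy| ≤ p and |y| > 0.
Because |xy| ≤ p and w begins with p copies of a, we have y = a^k with 1 ≤ k ≤ p.
Since 1 ≤ k ≤ p, k divides p!; set t = 1 + p!/k. Then xy^t z has p + (p!/k)·k = p + p! copies of a. Now the a-count is p+p! and (b-count)-3 = (p+p!+3)-3 = p+p!, so i+3 ≠ j fails. So xy^t z = a^{p+p!} b^{p+p!+3} ∉ L.
This contradicts the pumping lemma, so L is not regular.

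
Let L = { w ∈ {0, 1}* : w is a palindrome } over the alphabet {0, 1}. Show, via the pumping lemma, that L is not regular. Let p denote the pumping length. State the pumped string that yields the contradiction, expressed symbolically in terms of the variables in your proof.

Toward a contradiction, assume L is regular with pumping length p.
Take w = 0^p 1 0^p, a palindrome of length 2p+1 ≥ p.
The pumping lemma gives a decomposition w = xyz where |xy| ≤ p and |y| > 0.
Because |xy| ≤ p and w begins with p copies of 0, we have y = 0^k with 1 ≤ k ≤ p.
Pump with i = 2: xy^2z = 0^{p+k} 1 0^p. Its reverse is 0^p 1 0^{p+k}, which differs from xy^2z since k ≥ 1. So xy^2z is not a palindrome and xy^2z ∉ L.
Contradiction. Therefore L is not regular.

0^{p+k} 1 0^p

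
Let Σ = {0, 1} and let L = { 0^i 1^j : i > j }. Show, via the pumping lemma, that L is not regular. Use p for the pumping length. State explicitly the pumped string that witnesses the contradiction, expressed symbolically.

0^{p+1-k} 1^p

Assume L is regular; let p be its pumping constant.
Choose w = 0^{p+1} 1^p ∈ L, with |w| = 2p+1 ≥ p.
Write w = xyz as guaranteed by the lemma, with |xy| ≤ p and |y| > 0.
The first p characters of w are 0's, so xy (and hence y) consists only of 0's. Write y = 0^k, 1 ≤ k ≤ p.
Consider xy^0z = xz = 0^{p+1-k} 1^p. Since k ≥ 1, the 0-count p+1-k is at most p, so i > j fails; thus xz ∉ L.
This contradicts the pumping lemma, so L is not regular.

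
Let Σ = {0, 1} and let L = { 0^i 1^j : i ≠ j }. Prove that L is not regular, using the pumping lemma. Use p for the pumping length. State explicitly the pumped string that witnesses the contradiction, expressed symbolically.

Toward a contradiction, assume L is regular with pumping length p.
Choose w = 0^p 1^{p+p!}. Since p ≠ p+p!, w ∈ L; and |w| ≥ p.
The pumping lemma gives a decomposition w = xyz where |xy| ≤ p and |y| ≥ 1.
Because |xy| ≤ p and w begins with p copies of 0, we have y = 0^k with 1 ≤ k ≤ p.
Since 1 ≤ k ≤ p, k divides p!; set t = 1 + p!/k. Then xy^t z has p + (p!/k)·k = p + p! copies of 0. Now the 0-count equals the 1-count, so i ≠ j fails. So xy^t z = 0^{p+p!} 1^{p+p!} ∉ L.
Contradiction. Therefore L is not regular.

0^{p+p!} 1^{p+p!}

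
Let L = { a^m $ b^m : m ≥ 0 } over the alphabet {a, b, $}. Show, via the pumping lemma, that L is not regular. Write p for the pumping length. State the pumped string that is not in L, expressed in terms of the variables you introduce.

a^{p+k} $ b^p

Assume L is regular. Let p be the pumping length given by the pumping lemma.
Take w = a^p $ b^p ∈ L with |w| = 2p+1 ≥ p.
By the pumping lemma, w = xyz with |xy| ≤ p and y is nonempty.
Since the first p symbols of w are all a's and |xy| ≤ p, y lies entirely in the leading a-block: y = a^k for some k with 1 ≤ k ≤ p.
Pump with i = 2: xy^2z = a^{p+k} $ b^p, which would require p+k = p. But k ≥ 1, so xy^2z ∉ L.
This contradicts the pumping lemma, so L is not regular.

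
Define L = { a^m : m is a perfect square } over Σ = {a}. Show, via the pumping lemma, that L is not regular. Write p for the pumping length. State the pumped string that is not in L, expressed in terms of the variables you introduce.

a^{p²+k}

Assume L is regular. Let p be the pumping length given by the pumping lemma.
Take w = a^{p²} ∈ L with |w| = p² ≥ p.
By the pumping lemma, w = xyz with |xy| ≤ p and y is nonempty.
Then y = a^k for some k with 1 ≤ k ≤ p.
Pump with i = 2: xy^2z = a^{p²+k}. Since 1 ≤ k ≤ p, p² < p²+k ≤ p²+p < (p+1)², so p²+k lies strictly between consecutive squares and is not a perfect square. So xy^2z ∉ L.
This is a contradiction; hence L is not regular.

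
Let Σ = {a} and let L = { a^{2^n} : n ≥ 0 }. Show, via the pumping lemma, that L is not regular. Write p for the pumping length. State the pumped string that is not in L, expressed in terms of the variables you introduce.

a^{2^p+k}

Toward a contradiction, assume L is regular with pumping length p.
Take w = a^{2^p} ∈ L with |w| = 2^p ≥ p.
Write w = xyz as guaranteed by the lemma, with |xy| ≤ p and y is nonempty.
Then y = a^k for some k with 1 ≤ k ≤ p.
Pump with i = 2: xy^2z = a^{2^p+k}. Since 1 ≤ k ≤ p < 2^p, we have 2^p < 2^p+k < 2^{p+1}, so 2^p+k is not a power of 2. So xy^2z ∉ L.
This contradicts the pumping lemma, so L is not regular.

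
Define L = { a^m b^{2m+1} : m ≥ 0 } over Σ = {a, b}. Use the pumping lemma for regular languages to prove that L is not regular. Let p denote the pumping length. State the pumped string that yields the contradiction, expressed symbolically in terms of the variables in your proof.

Assume L is regular. Let p be the pumping length given by the pumping lemma.
Choose w = a^p b^{2p+1}, which is in L with |w| = 3p+1 ≥ p.
Write w = xyz as guaranteed by the lemma, with |xy| ≤ p and |y| ≥ 1.
Since the first p symbols of w are all a's and |xy| ≤ p, y lies entirely in the leading a-block: y = a^k for some k with 1 ≤ k ≤ p.
Pump with i = 2: xy^2z = a^{p+k} b^{2p+1}. For this to lie in L we would need 2p+1 = 2(p+k)+1, which forces k = 0. But k ≥ 1, so xy^2z ∉ L.
This contradicts the pumping lemma, so L is not regular.

a^{p+k} b^{2p+1}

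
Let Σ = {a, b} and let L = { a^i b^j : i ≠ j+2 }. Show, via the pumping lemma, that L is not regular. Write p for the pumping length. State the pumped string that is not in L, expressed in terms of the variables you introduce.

Suppose for contradiction that L is regular, and let p be the pumping length.
Choose w = a^p b^{p+p!-2}. Since p ≠ (p+p!-2)+2 = p+p!, w ∈ L; and |w| ≥ p.
By the pumping lemma, w = xyz with |xy| ≤ p and |y| > 0.
The first p characters of w are a's, so xy (and hence y) consists only of a's. Write y = a^k, 1 ≤ k ≤ p.
Since 1 ≤ k ≤ p, k divides p!; set t = 1 + p!/k. Then xy^t z has p + (p!/k)·k = p + p! copies of a. Now the a-count is p+p! and (b-count)+2 = (p+p!-2)+2 = p+p!, so i ≠ j+2 fails. So xy^t z = a^{p+p!} b^{p+p!-2} ∉ L.
This is a contradiction; hence L is not regular.

a^{p+p!} b^{p+p!-2}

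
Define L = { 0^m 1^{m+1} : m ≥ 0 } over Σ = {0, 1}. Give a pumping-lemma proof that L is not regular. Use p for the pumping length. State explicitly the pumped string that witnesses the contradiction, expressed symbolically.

0^{p+k} 1^{p+1}

Assume L is regular; let p be its pumping constant.
Take w = 0^p 1^{p+1}. Then w ∈ L and |w| = 2p+1 ≥ p.
By the pumping lemma, w = xyz with |xy| ≤ p and |y| ≥ 1.
Because |xy| ≤ p and w begins with p copies of 0, we have y = 0^k with 1 ≤ k ≤ p.
Pump with i = 2: xy^2z = 0^{p+k} 1^{p+1}. For this to lie in L we would need p+1 = (p+k)+1, which forces k = 0. But k ≥ 1, so xy^2z ∉ L.
This contradicts the pumping lemma, so L is not regular.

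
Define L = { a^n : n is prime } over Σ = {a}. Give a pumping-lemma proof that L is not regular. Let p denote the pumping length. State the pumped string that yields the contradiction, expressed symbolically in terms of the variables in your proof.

Toward a contradiction, assume L is regular with pumping length p.
Let q be a prime with q ≥ p+2 (infinitely many primes exist), and take w = a^q ∈ L with |w| = q ≥ p.
By the pumping lemma, w = xyz with |xy| ≤ p and |y| ≥ 1.
Then y = a^k for some k with 1 ≤ k ≤ p.
Since 1 ≤ k ≤ p, |xz| = q-k. Pump with i = q+1: |xy^{q+1}z| = (q-k)+(q+1)k = q+qk = q(1+k), which is composite (both factors ≥ 2). So xy^{q+1}z = a^{q(1+k)} ∉ L.
This is a contradiction; hence L is not regular.

a^{q(1+k)}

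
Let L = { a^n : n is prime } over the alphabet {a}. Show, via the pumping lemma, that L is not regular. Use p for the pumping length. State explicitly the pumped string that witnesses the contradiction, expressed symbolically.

a^{q(1+k)}

Assume L is regular; let p be its pumping constant.
Let q be a prime with q ≥ p+2 (infinitely many primes exist), and take w = a^q ∈ L with |w| = q ≥ p.
Write w = xyz as guaranteed by the lemma, with |xy| ≤ p and |y| > 0.
Then y = a^k for some k with 1 ≤ k ≤ p.
Since 1 ≤ k ≤ p, |xz| = q-k. Pump with i = q+1: |xy^{q+1}z| = (q-k)+(q+1)k = q+qk = q(1+k), which is composite (both factors ≥ 2). So xy^{q+1}z = a^{q(1+k)} ∉ L.
This is a contradiction; hence L is not regular.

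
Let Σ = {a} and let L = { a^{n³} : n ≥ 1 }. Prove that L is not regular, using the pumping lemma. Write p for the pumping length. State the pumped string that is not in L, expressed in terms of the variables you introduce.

a^{p³+k}

Assume L is regular; let p be its pumping constant.
Take w = a^{p³} ∈ L with |w| = p³ ≥ p.
The pumping lemma gives a decomposition w = xyz where |xy| ≤ p and |y| ≥ 1.
Then y = a^k for some k with 1 ≤ k ≤ p.
Pump with i = 2: xy^2z = a^{p³+k}. Since 1 ≤ k ≤ p, p³ < p³+k ≤ p³+p < p³+3p²+3p+1 = (p+1)³, so p³+k is not a perfect cube. So xy^2z ∉ L.
This is a contradiction; hence L is not regular.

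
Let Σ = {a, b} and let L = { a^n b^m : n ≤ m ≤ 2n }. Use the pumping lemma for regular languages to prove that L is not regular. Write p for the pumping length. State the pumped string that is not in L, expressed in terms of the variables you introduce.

a^{p+k} b^p

Suppose for contradiction that L is regular, and let p be the pumping length.
Take w = a^p b^p ∈ L (since p ≤ p ≤ 2p), with |w| = 2p ≥ p.
Write w = xyz as guaranteed by the lemma, with |xy| ≤ p and |y| > 0.
Because |xy| ≤ p and w begins with p copies of a, we have y = a^k with 1 ≤ k ≤ p.
Pump with i = 2: xy^2z = a^{p+k} b^p. Now n = p+k > p = m, so the condition n ≤ m fails. Thus xy^2z ∉ L.
This is a contradiction; hence L is not regular.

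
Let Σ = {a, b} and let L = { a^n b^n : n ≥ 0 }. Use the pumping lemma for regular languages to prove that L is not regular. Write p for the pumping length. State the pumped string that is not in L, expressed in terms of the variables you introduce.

Toward a contradiction, assume L is regular with pumping length p.
Choose w = a^p b^p, which is in L with |w| = 2p ≥ p.
By the pumping lemma, w = xyz with |xy| ≤ p and |y| ≥ 1.
Because |xy| ≤ p and w begins with p copies of a, we have y = a^k with 1 ≤ k ≤ p.
Pump with i = 2: xy^2z = a^{p+k} b^p. For this to lie in L we would need p = p+k, which forces k = 0. But k ≥ 1, so xy^2z ∉ L.
This is a contradiction; hence L is not regular.

a^{p+k} b^p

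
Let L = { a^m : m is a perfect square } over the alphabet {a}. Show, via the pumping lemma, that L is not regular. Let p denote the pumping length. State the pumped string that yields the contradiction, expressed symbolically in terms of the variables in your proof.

Assume L is regular; let p be its pumping constant.
Take w = a^{p²} ∈ L with |w| = p² ≥ p.
The pumping lemma gives a decomposition w = xyz where |xy| ≤ p and |y| ≥ 1.
Then y = a^k for some k with 1 ≤ k ≤ p.
Pump with i = 2: xy^2z = a^{p²+k}. Since 1 ≤ k ≤ p, p² < p²+k ≤ p²+p < (p+1)², so p²+k lies strictly between consecutive squares and is not a perfect square. So xy^2z ∉ L.
Contradiction. Therefore L is not regular.

a^{p²+k}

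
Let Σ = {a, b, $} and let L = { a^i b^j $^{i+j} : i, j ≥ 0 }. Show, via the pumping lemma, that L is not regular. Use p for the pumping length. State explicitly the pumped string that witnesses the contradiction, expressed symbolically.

Assume L is regular. Let p be the pumping length given by the pumping lemma.
Take w = a^p b^p $^{2p} ∈ L (with i=j=p, i+j=2p), |w| = 4p ≥ p.
Write w = xyz as guaranteed by the lemma, with |xy| ≤ p and |y| ≥ 1.
Since the first p symbols of w are all a's and |xy| ≤ p, y lies entirely in the leading a-block: y = a^k for some k with 1 ≤ k ≤ p.
Consider xy^2z = a^{p+k} b^p $^{2p}. Now the a- and b-counts sum to 2p+k, but the $-count is 2p ≠ 2p+k. So xy^2z ∉ L.
This contradicts the pumping lemma, so L is not regular.

a^{p+k} b^p $^{2p}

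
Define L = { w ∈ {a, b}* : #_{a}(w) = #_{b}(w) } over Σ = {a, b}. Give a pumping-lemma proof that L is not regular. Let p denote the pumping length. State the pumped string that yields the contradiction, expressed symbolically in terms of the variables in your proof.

a^{p+k} b^p

Suppose for contradiction that L is regular, and let p be the pumping length.
Choose w = a^p b^p ∈ L with |w| = 2p ≥ p.
The pumping lemma gives a decomposition w = xyz where |xy| ≤ p and y is nonempty.
Because |xy| ≤ p and w begins with p copies of a, we have y = a^k with 1 ≤ k ≤ p.
Pump with i = 2: xy^2z = a^{p+k} b^p has p+k occurrences of a but only p of b. Since k ≥ 1 the counts differ, so xy^2z ∉ L.
This is a contradiction; hence L is not regular.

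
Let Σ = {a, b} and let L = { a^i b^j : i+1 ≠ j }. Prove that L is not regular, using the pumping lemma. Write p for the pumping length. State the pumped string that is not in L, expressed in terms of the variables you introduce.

a^{p+p!} b^{p+p!+1}

Assume L is regular; let p be its pumping constant.
Choose w = a^p b^{p+p!+1}. Since p ≠ (p+p!+1)-1 = p+p!, w ∈ L; and |w| ≥ p.
By the pumping lemma, w = xyz with |xy| ≤ p and |y| > 0.
The first p characters of w are a's, so xy (and hence y) consists only of a's. Write y = a^k, 1 ≤ k ≤ p.
Since 1 ≤ k ≤ p, k divides p!; set t = 1 + p!/k. Then xy^t z has p + (p!/k)·k = p + p! copies of a. Now the a-count is p+p! and (b-count)-1 = (p+p!+1)-1 = p+p!, so i+1 ≠ j fails. So xy^t z = a^{p+p!} b^{p+p!+1} ∉ L.
Contradiction. Therefore L is not regular.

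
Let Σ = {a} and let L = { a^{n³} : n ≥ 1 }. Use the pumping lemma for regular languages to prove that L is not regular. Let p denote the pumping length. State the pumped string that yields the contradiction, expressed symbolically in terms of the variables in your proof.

a^{p³+k}

Suppose for contradiction that L is regular, and let p be the pumping length.
Take w = a^{p³} ∈ L with |w| = p³ ≥ p.
Write w = xyz as guaranteed by the lemma, with |xy| ≤ p and |y| ≥ 1.
Then y = a^k for some k with 1 ≤ k ≤ p.
Pump with i = 2: xy^2z = a^{p³+k}. Since 1 ≤ k ≤ p, p³ < p³+k ≤ p³+p < p³+3p²+3p+1 = (p+1)³, so p³+k is not a perfect cube. So xy^2z ∉ L.
Contradiction. Therefore L is not regular.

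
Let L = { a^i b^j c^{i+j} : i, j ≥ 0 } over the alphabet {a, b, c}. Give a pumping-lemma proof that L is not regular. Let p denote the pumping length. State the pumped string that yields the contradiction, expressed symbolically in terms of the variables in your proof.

Toward a contradiction, assume L is regular with pumping length p.
Take w = a^p b^p c^{2p} ∈ L (with i=j=p, i+j=2p), |w| = 4p ≥ p.
Write w = xyz as guaranteed by the lemma, with |xy| ≤ p and |y| ≥ 1.
Since the first p symbols of w are all a's and |xy| ≤ p, y lies entirely in the leading a-block: y = a^k for some k with 1 ≤ k ≤ p.
Consider xy^2z = a^{p+k} b^p c^{2p}. Now the a- and b-counts sum to 2p+k, but the c-count is 2p ≠ 2p+k. So xy^2z ∉ L.
Contradiction. Therefore L is not regular.

a^{p+k} b^p c^{2p}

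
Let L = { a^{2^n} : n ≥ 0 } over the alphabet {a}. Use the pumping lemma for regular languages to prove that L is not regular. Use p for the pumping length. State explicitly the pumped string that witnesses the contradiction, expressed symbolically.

a^{2^p+k}

Assume L is regular; let p be its pumping constant.
Take w = a^{2^p} ∈ L with |w| = 2^p ≥ p.
The pumping lemma gives a decomposition w = xyz where |xy| ≤ p and y is nonempty.
Then y = a^k for some k with 1 ≤ k ≤ p.
Pump with i = 2: xy^2z = a^{2^p+k}. Since 1 ≤ k ≤ p < 2^p, we have 2^p < 2^p+k < 2^{p+1}, so 2^p+k is not a power of 2. So xy^2z ∉ L.
Contradiction. Therefore L is not regular.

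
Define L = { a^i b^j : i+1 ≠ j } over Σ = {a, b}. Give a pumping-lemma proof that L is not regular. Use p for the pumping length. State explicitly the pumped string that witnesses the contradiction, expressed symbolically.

Assume L is regular; let p be its pumping constant.
Choose w = a^p b^{p+p!+1}. Since p ≠ (p+p!+1)-1 = p+p!, w ∈ L; and |w| ≥ p.
By the pumping lemma, w = xyz with |xy| ≤ p and |y| > 0.
The first p characters of w are a's, so xy (and hence y) consists only of a's. Write y = a^k, 1 ≤ k ≤ p.
Since 1 ≤ k ≤ p, k divides p!; set t = 1 + p!/k. Then xy^t z has p + (p!/k)·k = p + p! copies of a. Now the a-count is p+p! and (b-count)-1 = (p+p!+1)-1 = p+p!, so i+1 ≠ j fails. So xy^t z = a^{p+p!} b^{p+p!+1} ∉ L.
This is a contradiction; hence L is not regular.

a^{p+p!} b^{p+p!+1}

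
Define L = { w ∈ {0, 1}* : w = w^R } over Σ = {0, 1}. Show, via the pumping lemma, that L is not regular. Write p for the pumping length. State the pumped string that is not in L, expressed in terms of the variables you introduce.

0^{p+k} 1 0^p

Assume L is regular; let p be its pumping constant.
Take w = 0^p 1 0^p, a palindrome of length 2p+1 ≥ p.
By the pumping lemma, w = xyz with |xy| ≤ p and y is nonempty.
The first p characters of w are 0's, so xy (and hence y) consists only of 0's. Write y = 0^k, 1 ≤ k ≤ p.
Pump with i = 2: xy^2z = 0^{p+k} 1 0^p. Its reverse is 0^p 1 0^{p+k}, which differs from xy^2z since k ≥ 1. So xy^2z is not a palindrome and xy^2z ∉ L.
This contradicts the pumping lemma, so L is not regular.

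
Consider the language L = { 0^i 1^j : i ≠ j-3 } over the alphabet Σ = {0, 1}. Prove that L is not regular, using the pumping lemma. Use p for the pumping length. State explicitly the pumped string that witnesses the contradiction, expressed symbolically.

Toward a contradiction, assume L is regular with pumping length p.
Choose w = 0^p 1^{p+p!+3}. Since p ≠ (p+p!+3)-3 = p+p!, w ∈ L; and |w| ≥ p.
By the pumping lemma, w = xyz with |xy| ≤ p and |y| > 0.
Because |xy| ≤ p and w begins with p copies of 0, we have y = 0^k with 1 ≤ k ≤ p.
Since 1 ≤ k ≤ p, k divides p!; set t = 1 + p!/k. Then xy^t z has p + (p!/k)·k = p + p! copies of 0. Now the 0-count is p+p! and (1-count)-3 = (p+p!+3)-3 = p+p!, so i ≠ j-3 fails. So xy^t z = 0^{p+p!} 1^{p+p!+3} ∉ L.
This contradicts the pumping lemma, so L is not regular.

0^{p+p!} 1^{p+p!+3}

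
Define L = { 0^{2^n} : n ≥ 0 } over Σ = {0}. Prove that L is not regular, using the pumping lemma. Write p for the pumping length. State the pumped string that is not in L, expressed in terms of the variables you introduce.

Suppose for contradiction that L is regular, and let p be the pumping length.
Take w = 0^{2^p} ∈ L with |w| = 2^p ≥ p.
The pumping lemma gives a decomposition w = xyz where |xy| ≤ p and y is nonempty.
Then y = 0^k for some k with 1 ≤ k ≤ p.
Pump with i = 2: xy^2z = 0^{2^p+k}. Since 1 ≤ k ≤ p < 2^p, we have 2^p < 2^p+k < 2^{p+1}, so 2^p+k is not a power of 2. So xy^2z ∉ L.
Contradiction. Therefore L is not regular.

0^{2^p+k}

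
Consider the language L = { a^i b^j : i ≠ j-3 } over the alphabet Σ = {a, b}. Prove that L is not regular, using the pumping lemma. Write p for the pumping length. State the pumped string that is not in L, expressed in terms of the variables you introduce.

a^{p+p!} b^{p+p!+3}

Suppose for contradiction that L is regular, and let p be the pumping length.
Choose w = a^p b^{p+p!+3}. Since p ≠ (p+p!+3)-3 = p+p!, w ∈ L; and |w| ≥ p.
Write w = xyz as guaranteed by the lemma, with |xy| ≤ p and |y| > 0.
Because |xy| ≤ p and w begins with p copies of a, we have y = a^k with 1 ≤ k ≤ p.
Since 1 ≤ k ≤ p, k divides p!; set t = 1 + p!/k. Then xy^t z has p + (p!/k)·k = p + p! copies of a. Now the a-count is p+p! and (b-count)-3 = (p+p!+3)-3 = p+p!, so i ≠ j-3 fails. So xy^t z = a^{p+p!} b^{p+p!+3} ∉ L.
This is a contradiction; hence L is not regular.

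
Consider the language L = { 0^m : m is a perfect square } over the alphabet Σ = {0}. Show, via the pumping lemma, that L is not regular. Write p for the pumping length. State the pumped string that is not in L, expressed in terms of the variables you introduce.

0^{p²+k}

Assume L is regular; let p be its pumping constant.
Take w = 0^{p²} ∈ L with |w| = p² ≥ p.
Write w = xyz as guaranteed by the lemma, with |xy| ≤ p and |y| ≥ 1.
Then y = 0^k for some k with 1 ≤ k ≤ p.
Pump with i = 2: xy^2z = 0^{p²+k}. Since 1 ≤ k ≤ p, p² < p²+k ≤ p²+p < (p+1)², so p²+k lies strictly between consecutive squares and is not a perfect square. So xy^2z ∉ L.
This contradicts the pumping lemma, so L is not regular.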